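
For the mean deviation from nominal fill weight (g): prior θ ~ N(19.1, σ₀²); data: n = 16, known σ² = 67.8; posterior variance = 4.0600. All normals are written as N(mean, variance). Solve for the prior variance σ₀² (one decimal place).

σ₀² = 96.9

For the Normal–Normal model with known σ², precisions add: τ_n = τ₀ + n/σ².
So 1/σ₀² = 1/4.0600 − 16/67.8 = 0.246305 − 0.235988 = 0.010317.
Hence σ₀² = 1/0.010317 ≈ 96.9.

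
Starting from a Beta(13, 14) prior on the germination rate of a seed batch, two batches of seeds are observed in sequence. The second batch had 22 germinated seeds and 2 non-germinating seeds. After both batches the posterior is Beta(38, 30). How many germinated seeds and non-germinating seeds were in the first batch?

3 germinated seeds and 14 non-germinating seeds

Because Beta–binomial updating is additive in the counts, the combined data contributed (α_post−α_prior, β_post−β_prior) successes and failures.
Total across both batches: 38−13=25 germinated seeds, 30−14=16 non-germinating seeds.
Subtract the second batch: 25−22=3 germinated seeds and 16−2=14 non-germinating seeds.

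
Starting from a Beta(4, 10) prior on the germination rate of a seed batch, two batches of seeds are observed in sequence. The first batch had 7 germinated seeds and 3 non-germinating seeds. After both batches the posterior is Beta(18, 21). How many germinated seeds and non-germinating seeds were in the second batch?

7 germinated seeds and 8 non-germinating seeds

Sequential conjugate updates are equivalent to a single update on the pooled data, so total successes = posterior α − prior α and total failures = posterior β − prior β.
Total across both batches: 18−4=14 germinated seeds, 21−10=11 non-germinating seeds.
Subtract the first batch: 14−7=7 germinated seeds and 11−3=8 non-germinating seeds.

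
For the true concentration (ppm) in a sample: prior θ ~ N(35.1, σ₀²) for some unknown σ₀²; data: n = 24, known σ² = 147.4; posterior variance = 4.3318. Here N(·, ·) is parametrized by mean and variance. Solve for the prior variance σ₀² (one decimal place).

σ₀² = 14.7

For the Normal–Normal model with known σ², precisions add: τ_n = τ₀ + n/σ².
So 1/σ₀² = 1/4.3318 − 24/147.4 = 0.230851 − 0.162822 = 0.068029.
Hence σ₀² = 1/0.068029 ≈ 14.7.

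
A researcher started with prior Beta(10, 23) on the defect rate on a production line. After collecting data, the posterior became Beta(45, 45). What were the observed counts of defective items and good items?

35 defective items and 22 good items

Beta is conjugate to the binomial likelihood: posterior = Beta(a+s, b+f).
Match parameters: s=45−10=35, f=45−23=22.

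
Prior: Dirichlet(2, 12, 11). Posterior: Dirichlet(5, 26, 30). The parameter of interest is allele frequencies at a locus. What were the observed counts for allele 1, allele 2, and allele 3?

For a Dirichlet(α) prior with multinomial counts c, the posterior is Dirichlet(α + c) componentwise.
Counts are posterior − prior componentwise: 5−2=3, 26−12=14, 30−11=19.

counts (3, 14, 19)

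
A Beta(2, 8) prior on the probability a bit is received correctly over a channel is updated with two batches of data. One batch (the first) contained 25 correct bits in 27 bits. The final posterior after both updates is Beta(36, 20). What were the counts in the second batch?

9 correct bits and 10 errors

Because Beta–binomial updating is additive in the counts, the combined data contributed (α_post−α_prior, β_post−β_prior) successes and failures.
Total across both batches: 36−2=34 correct bits, 20−8=12 errors.
Subtract the first batch: 34−25=9 correct bits and 12−2=10 errors.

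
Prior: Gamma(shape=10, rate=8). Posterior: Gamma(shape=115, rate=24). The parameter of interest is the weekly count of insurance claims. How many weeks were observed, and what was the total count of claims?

Gamma–Poisson conjugacy: posterior shape = α + Σxᵢ, posterior rate = β + n.
Matching: Σxᵢ = 115 − 10 = 105 and n = 24 − 8 = 16.

n = 16 weeks with total 105 claims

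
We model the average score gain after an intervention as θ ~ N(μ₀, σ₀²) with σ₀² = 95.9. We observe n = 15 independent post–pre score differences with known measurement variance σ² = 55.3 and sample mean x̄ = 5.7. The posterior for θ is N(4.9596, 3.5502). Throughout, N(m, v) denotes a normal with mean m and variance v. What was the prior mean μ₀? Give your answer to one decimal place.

μ₀ = -14.3

With known observation variance, the Normal–Normal posterior has precision τ_n = τ₀ + n/σ² and mean μ_n = (τ₀μ₀ + (n/σ²)x̄)/τ_n.
Here τ₀ = 1/95.9 = 0.010428 and τ_data = 15/55.3 = 0.271248, so τ_n = 0.281676.
Rearranging for μ₀: μ₀ = (μ_n·τ_n − τ_data·x̄)/τ₀ = (4.9596·0.281676 − 0.271248·5.7) / 0.010428 = -0.149113/0.010428 ≈ -14.3.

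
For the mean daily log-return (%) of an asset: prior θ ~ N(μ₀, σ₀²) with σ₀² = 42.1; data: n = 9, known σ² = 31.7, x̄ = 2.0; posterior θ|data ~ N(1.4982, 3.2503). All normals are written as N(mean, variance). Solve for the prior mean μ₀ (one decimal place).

With known observation variance, the Normal–Normal posterior has precision τ_n = τ₀ + n/σ² and mean μ_n = (τ₀μ₀ + (n/σ²)x̄)/τ_n.
Here τ₀ = 1/42.1 = 0.023753 and τ_data = 9/31.7 = 0.283912, so τ_n = 0.307665.
Rearranging for μ₀: μ₀ = (μ_n·τ_n − τ_data·x̄)/τ₀ = (1.4982·0.307665 − 0.283912·2.0) / 0.023753 = -0.106880/0.023753 ≈ -4.5.

μ₀ = -4.5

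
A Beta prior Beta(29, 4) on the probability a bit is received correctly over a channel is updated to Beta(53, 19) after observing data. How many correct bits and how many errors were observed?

24 correct bits and 15 errors

A Beta(α, β) prior with s successes and f failures in binomial data gives a Beta(α+s, β+f) posterior.
So s = 53 − 29 = 24 and f = 19 − 4 = 15.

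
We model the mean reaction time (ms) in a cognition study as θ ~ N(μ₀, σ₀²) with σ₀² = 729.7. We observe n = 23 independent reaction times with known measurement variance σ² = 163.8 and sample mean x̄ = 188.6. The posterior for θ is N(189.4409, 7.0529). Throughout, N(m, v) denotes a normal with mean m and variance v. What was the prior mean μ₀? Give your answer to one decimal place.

The posterior mean is a precision-weighted average: μ_n = (τ₀μ₀ + τ_data·x̄)/(τ₀+τ_data), with τ₀=1/σ₀² and τ_data=n/σ².
Here τ₀ = 1/729.7 = 0.001370 and τ_data = 23/163.8 = 0.140415, so τ_n = 0.141785.
Rearranging for μ₀: μ₀ = (μ_n·τ_n − τ_data·x̄)/τ₀ = (189.4409·0.141785 − 0.140415·188.6) / 0.001370 = 0.377609/0.001370 ≈ 275.6.

μ₀ = 275.6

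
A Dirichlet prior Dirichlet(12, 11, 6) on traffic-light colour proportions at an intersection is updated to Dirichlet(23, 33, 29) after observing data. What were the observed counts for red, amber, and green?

counts (11, 22, 23)

For a Dirichlet(α) prior with multinomial counts c, the posterior is Dirichlet(α + c) componentwise.
Counts are posterior − prior componentwise: 23−12=11, 33−11=22, 29−6=23.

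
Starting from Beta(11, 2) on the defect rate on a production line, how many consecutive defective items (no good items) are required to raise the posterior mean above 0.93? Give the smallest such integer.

After k defective items and 0 good items the posterior is Beta(11+k, 2), with mean (11+k)/(11+2+k).
Set (11+k)/(13+k) > 0.93 and solve: k > (0.93·13 − 11)/(1 − 0.93) = 15.571.
The smallest integer exceeding 15.571 is 16.

k = 16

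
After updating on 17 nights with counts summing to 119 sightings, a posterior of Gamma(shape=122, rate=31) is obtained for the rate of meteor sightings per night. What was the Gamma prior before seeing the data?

Gamma–Poisson conjugacy: posterior shape = α + Σxᵢ, posterior rate = β + n.
So α = 122 − 119 = 3 and β = 31 − 17 = 14.

Gamma(shape=3, rate=14)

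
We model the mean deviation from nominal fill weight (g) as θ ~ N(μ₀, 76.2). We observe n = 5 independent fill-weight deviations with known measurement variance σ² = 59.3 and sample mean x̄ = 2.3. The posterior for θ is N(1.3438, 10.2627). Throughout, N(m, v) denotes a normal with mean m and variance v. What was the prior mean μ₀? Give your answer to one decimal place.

μ₀ = -4.8

The posterior mean is a precision-weighted average: μ_n = (τ₀μ₀ + τ_data·x̄)/(τ₀+τ_data), with τ₀=1/σ₀² and τ_data=n/σ².
Here τ₀ = 1/76.2 = 0.013123 and τ_data = 5/59.3 = 0.084317, so τ_n = 0.097440.
Rearranging for μ₀: μ₀ = (μ_n·τ_n − τ_data·x̄)/τ₀ = (1.3438·0.097440 − 0.084317·2.3) / 0.013123 = -0.062989/0.013123 ≈ -4.8.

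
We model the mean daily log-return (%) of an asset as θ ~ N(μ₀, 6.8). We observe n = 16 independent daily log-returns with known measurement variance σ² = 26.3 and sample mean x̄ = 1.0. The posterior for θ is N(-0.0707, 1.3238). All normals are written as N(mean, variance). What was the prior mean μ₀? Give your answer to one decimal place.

μ₀ = -4.5

The posterior mean is a precision-weighted average: μ_n = (τ₀μ₀ + τ_data·x̄)/(τ₀+τ_data), with τ₀=1/σ₀² and τ_data=n/σ².
Here τ₀ = 1/6.8 = 0.147059 and τ_data = 16/26.3 = 0.608365, so τ_n = 0.755424.
Rearranging for μ₀: μ₀ = (μ_n·τ_n − τ_data·x̄)/τ₀ = (-0.0707·0.755424 − 0.608365·1.0) / 0.147059 = -0.661773/0.147059 ≈ -4.5.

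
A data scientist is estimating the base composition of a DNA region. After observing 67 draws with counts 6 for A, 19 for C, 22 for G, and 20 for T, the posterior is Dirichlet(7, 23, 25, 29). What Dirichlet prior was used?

For a Dirichlet(α) prior with multinomial counts c, the posterior is Dirichlet(α + c) componentwise.
Subtract each count from the matching posterior parameter: 7−6=1, 23−19=4, 25−22=3, 29−20=9.

Dirichlet(1, 4, 3, 9)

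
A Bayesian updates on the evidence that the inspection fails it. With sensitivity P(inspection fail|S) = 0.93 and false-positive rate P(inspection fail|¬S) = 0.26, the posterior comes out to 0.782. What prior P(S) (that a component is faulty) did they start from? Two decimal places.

Bayes' rule in odds form gives O(S|E) = O(S)·[P(E|S)/P(E|¬S)], hence O(S) = O(S|E)/LR.
Posterior odds = 0.782/(1−0.782) = 3.5872. LR = 0.93/0.26 = 3.5769.
Prior odds = 3.5872/3.5769 = 1.0029, so P(S) = 1.0029/(1+1.0029) ≈ 0.50.

P(S) = 0.50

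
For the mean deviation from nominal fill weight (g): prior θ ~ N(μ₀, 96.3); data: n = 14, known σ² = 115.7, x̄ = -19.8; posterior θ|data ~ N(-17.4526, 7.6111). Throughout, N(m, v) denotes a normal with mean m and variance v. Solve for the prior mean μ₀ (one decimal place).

With known observation variance, the Normal–Normal posterior has precision τ_n = τ₀ + n/σ² and mean μ_n = (τ₀μ₀ + (n/σ²)x̄)/τ_n.
Here τ₀ = 1/96.3 = 0.010384 and τ_data = 14/115.7 = 0.121003, so τ_n = 0.131387.
Rearranging for μ₀: μ₀ = (μ_n·τ_n − τ_data·x̄)/τ₀ = (-17.4526·0.131387 − 0.121003·-19.8) / 0.010384 = 0.102815/0.010384 ≈ 9.9.

μ₀ = 9.9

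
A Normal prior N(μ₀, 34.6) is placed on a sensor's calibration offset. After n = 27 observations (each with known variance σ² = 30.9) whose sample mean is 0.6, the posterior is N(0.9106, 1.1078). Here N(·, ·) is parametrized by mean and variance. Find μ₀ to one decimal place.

The posterior mean is a precision-weighted average: μ_n = (τ₀μ₀ + τ_data·x̄)/(τ₀+τ_data), with τ₀=1/σ₀² and τ_data=n/σ².
Here τ₀ = 1/34.6 = 0.028902 and τ_data = 27/30.9 = 0.873786, so τ_n = 0.902688.
Rearranging for μ₀: μ₀ = (μ_n·τ_n − τ_data·x̄)/τ₀ = (0.9106·0.902688 − 0.873786·0.6) / 0.028902 = 0.297716/0.028902 ≈ 10.3.

μ₀ = 10.3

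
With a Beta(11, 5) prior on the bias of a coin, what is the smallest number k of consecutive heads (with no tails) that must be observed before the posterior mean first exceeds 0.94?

k = 68

After k heads and 0 tails the posterior is Beta(11+k, 5), with mean (11+k)/(11+5+k).
Set (11+k)/(16+k) > 0.94 and solve: k > (0.94·16 − 11)/(1 − 0.94) = 67.333.
The smallest integer exceeding 67.333 is 68, and checking k=68: (79)/(84) = 0.9405 > 0.94.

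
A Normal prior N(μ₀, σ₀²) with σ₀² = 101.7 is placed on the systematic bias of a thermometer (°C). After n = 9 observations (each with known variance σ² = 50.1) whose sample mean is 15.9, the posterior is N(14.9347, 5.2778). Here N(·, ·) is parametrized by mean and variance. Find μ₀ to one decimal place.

With known observation variance, the Normal–Normal posterior has precision τ_n = τ₀ + n/σ² and mean μ_n = (τ₀μ₀ + (n/σ²)x̄)/τ_n.
Here τ₀ = 1/101.7 = 0.009833 and τ_data = 9/50.1 = 0.179641, so τ_n = 0.189474.
Rearranging for μ₀: μ₀ = (μ_n·τ_n − τ_data·x̄)/τ₀ = (14.9347·0.189474 − 0.179641·15.9) / 0.009833 = -0.026555/0.009833 ≈ -2.7.

μ₀ = -2.7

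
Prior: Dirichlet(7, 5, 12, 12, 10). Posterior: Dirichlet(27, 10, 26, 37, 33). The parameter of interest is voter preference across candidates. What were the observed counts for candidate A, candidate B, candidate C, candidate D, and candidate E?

counts (20, 5, 14, 25, 23)

For a Dirichlet(α) prior with multinomial counts c, the posterior is Dirichlet(α + c) componentwise.
Counts are posterior − prior componentwise: 27−7=20, 10−5=5, 26−12=14, 37−12=25, 33−10=23.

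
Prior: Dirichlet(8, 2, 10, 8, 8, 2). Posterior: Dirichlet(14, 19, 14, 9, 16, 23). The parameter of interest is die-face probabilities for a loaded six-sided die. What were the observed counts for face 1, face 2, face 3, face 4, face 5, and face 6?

For a Dirichlet(α) prior with multinomial counts c, the posterior is Dirichlet(α + c) componentwise.
Counts are posterior − prior componentwise: 14−8=6, 19−2=17, 14−10=4, 9−8=1, 16−8=8, 23−2=21.

counts (6, 17, 4, 1, 8, 21)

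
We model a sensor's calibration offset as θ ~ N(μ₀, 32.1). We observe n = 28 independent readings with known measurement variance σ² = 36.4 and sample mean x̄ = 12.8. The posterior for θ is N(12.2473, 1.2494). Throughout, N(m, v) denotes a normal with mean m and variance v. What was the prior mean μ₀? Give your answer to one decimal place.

The posterior mean is a precision-weighted average: μ_n = (τ₀μ₀ + τ_data·x̄)/(τ₀+τ_data), with τ₀=1/σ₀² and τ_data=n/σ².
Here τ₀ = 1/32.1 = 0.031153 and τ_data = 28/36.4 = 0.769231, so τ_n = 0.800384.
Rearranging for μ₀: μ₀ = (μ_n·τ_n − τ_data·x̄)/τ₀ = (12.2473·0.800384 − 0.769231·12.8) / 0.031153 = -0.043614/0.031153 ≈ -1.4.

μ₀ = -1.4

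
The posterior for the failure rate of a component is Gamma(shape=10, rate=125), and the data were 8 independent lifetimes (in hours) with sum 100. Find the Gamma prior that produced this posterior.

Gamma(shape=2, rate=25)

For an exponential likelihood with a Gamma(α, β) prior on the rate, n observations with total T give posterior Gamma(α+n, β+T).
So α = 10 − 8 = 2 and β = 125 − 100 = 25.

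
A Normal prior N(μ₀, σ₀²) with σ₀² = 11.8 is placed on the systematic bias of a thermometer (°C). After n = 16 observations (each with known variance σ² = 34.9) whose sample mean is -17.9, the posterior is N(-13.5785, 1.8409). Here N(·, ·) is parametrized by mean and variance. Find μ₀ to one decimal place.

μ₀ = 9.8

With known observation variance, the Normal–Normal posterior has precision τ_n = τ₀ + n/σ² and mean μ_n = (τ₀μ₀ + (n/σ²)x̄)/τ_n.
Here τ₀ = 1/11.8 = 0.084746 and τ_data = 16/34.9 = 0.458453, so τ_n = 0.543199.
Rearranging for μ₀: μ₀ = (μ_n·τ_n − τ_data·x̄)/τ₀ = (-13.5785·0.543199 − 0.458453·-17.9) / 0.084746 = 0.830481/0.084746 ≈ 9.8.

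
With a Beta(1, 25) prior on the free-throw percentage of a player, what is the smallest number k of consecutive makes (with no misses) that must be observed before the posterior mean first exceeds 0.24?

After k makes and 0 misses the posterior is Beta(1+k, 25), with mean (1+k)/(1+25+k).
Set (1+k)/(26+k) > 0.24 and solve: k > (0.24·26 − 1)/(1 − 0.24) = 6.895.
The smallest integer exceeding 6.895 is 7.

k = 7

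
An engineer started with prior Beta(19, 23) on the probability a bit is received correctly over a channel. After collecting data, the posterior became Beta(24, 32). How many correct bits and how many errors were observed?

Under Beta–binomial conjugacy the posterior parameters are (α+s, β+f).
So s = 24 − 19 = 5 and f = 32 − 23 = 9.

5 correct bits and 9 errors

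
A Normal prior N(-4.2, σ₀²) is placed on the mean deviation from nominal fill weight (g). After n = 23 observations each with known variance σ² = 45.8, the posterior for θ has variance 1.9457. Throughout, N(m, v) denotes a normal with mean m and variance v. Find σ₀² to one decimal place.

σ₀² = 85.0

For the Normal–Normal model with known σ², precisions add: τ_n = τ₀ + n/σ².
So 1/σ₀² = 1/1.9457 − 23/45.8 = 0.513954 − 0.502183 = 0.011771.
Hence σ₀² = 1/0.011771 ≈ 85.0.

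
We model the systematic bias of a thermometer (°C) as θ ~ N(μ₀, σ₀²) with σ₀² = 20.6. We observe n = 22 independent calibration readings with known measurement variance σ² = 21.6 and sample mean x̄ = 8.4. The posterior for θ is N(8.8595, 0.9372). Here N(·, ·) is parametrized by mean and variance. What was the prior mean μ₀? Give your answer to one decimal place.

With known observation variance, the Normal–Normal posterior has precision τ_n = τ₀ + n/σ² and mean μ_n = (τ₀μ₀ + (n/σ²)x̄)/τ_n.
Here τ₀ = 1/20.6 = 0.048544 and τ_data = 22/21.6 = 1.018519, so τ_n = 1.067063.
Rearranging for μ₀: μ₀ = (μ_n·τ_n − τ_data·x̄)/τ₀ = (8.8595·1.067063 − 1.018519·8.4) / 0.048544 = 0.898085/0.048544 ≈ 18.5.

μ₀ = 18.5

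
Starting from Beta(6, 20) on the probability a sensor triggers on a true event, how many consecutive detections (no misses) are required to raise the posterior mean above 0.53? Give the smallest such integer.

k = 17

After k detections and 0 misses the posterior is Beta(6+k, 20), with mean (6+k)/(6+20+k).
Set (6+k)/(26+k) > 0.53 and solve: k > (0.53·26 − 6)/(1 − 0.53) = 16.553.
The smallest integer exceeding 16.553 is 17.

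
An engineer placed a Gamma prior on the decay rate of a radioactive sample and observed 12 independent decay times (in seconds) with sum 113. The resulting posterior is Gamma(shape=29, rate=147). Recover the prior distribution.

Gamma(shape=17, rate=34)

For an exponential likelihood with a Gamma(α, β) prior on the rate, n observations with total T give posterior Gamma(α+n, β+T).
So α = 29 − 12 = 17 and β = 147 − 113 = 34.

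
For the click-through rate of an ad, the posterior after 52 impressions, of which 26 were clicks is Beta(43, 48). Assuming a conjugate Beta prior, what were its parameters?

Beta(17, 22)

Beta is conjugate to the binomial likelihood: posterior = Beta(α+s, β+f).
So α = 43 − 26 = 17 and β = 48 − 26 = 22.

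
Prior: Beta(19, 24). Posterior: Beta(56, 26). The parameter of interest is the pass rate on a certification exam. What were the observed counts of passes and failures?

A Beta(a, b) prior with s successes and f failures in binomial data gives a Beta(a+s, b+f) posterior.
Match parameters: s=56−19=37, f=26−24=2.

37 passes and 2 failures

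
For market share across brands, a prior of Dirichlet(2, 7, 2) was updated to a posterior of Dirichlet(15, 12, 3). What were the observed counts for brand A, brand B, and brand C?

For a Dirichlet(α) prior with multinomial counts c, the posterior is Dirichlet(α + c) componentwise.
Counts are posterior − prior componentwise: 15−2=13, 12−7=5, 3−2=1.

counts (13, 5, 1)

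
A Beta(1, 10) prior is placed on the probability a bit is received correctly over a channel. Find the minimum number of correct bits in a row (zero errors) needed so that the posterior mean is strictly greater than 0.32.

After k correct bits and 0 errors the posterior is Beta(1+k, 10), with mean (1+k)/(1+10+k).
Set (1+k)/(11+k) > 0.32 and solve: k > (0.32·11 − 1)/(1 − 0.32) = 3.706.
The smallest integer exceeding 3.706 is 4, and checking k=4: (5)/(15) = 0.3333 > 0.32.

k = 4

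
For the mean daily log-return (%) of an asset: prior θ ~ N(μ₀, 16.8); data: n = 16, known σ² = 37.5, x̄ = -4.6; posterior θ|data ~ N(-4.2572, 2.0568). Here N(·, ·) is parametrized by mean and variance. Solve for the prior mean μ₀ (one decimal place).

With known observation variance, the Normal–Normal posterior has precision τ_n = τ₀ + n/σ² and mean μ_n = (τ₀μ₀ + (n/σ²)x̄)/τ_n.
Here τ₀ = 1/16.8 = 0.059524 and τ_data = 16/37.5 = 0.426667, so τ_n = 0.486191.
Rearranging for μ₀: μ₀ = (μ_n·τ_n − τ_data·x̄)/τ₀ = (-4.2572·0.486191 − 0.426667·-4.6) / 0.059524 = -0.107144/0.059524 ≈ -1.8.

μ₀ = -1.8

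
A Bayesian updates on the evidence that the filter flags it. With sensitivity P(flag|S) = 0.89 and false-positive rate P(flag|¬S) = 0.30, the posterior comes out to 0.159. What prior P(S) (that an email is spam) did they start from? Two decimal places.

In odds form, posterior odds = prior odds × likelihood ratio, so prior odds = posterior odds ÷ LR.
Posterior odds = 0.159/(1−0.159) = 0.1891. LR = 0.89/0.30 = 2.9667.
Prior odds = 0.1891/2.9667 = 0.0637, so P(S) = 0.0637/(1+0.0637) ≈ 0.06.

P(S) = 0.06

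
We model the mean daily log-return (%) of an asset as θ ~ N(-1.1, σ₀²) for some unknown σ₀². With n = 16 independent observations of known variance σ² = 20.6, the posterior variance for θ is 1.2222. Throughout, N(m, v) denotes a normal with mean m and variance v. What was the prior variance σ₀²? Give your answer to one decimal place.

For the Normal–Normal model with known σ², precisions add: τ_n = τ₀ + n/σ².
So 1/σ₀² = 1/1.2222 − 16/20.6 = 0.818197 − 0.776699 = 0.041498.
Hence σ₀² = 1/0.041498 ≈ 24.1.

σ₀² = 24.1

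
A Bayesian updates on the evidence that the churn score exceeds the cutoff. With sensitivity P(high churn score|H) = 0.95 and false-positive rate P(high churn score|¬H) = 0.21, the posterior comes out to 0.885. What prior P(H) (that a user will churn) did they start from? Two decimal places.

P(H) = 0.63

In odds form, posterior odds = prior odds × likelihood ratio, so prior odds = posterior odds ÷ LR.
Posterior odds = 0.885/(1−0.885) = 7.6957. LR = 0.95/0.21 = 4.5238.
Prior odds = 7.6957/4.5238 = 1.7012, so P(H) = 1.7012/(1+1.7012) ≈ 0.63.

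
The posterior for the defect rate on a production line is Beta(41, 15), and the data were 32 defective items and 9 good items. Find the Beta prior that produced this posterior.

Beta(9, 6)

Under Beta–binomial conjugacy the posterior parameters are (α+s, β+f).
Subtract the data counts: 41−32=9, 15−9=6.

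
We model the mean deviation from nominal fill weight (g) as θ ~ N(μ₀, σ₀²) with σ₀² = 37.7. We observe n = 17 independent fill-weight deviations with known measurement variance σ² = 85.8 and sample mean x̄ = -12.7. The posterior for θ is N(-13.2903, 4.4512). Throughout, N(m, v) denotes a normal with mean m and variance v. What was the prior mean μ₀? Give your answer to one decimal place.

μ₀ = -17.7

The posterior mean is a precision-weighted average: μ_n = (τ₀μ₀ + τ_data·x̄)/(τ₀+τ_data), with τ₀=1/σ₀² and τ_data=n/σ².
Here τ₀ = 1/37.7 = 0.026525 and τ_data = 17/85.8 = 0.198135, so τ_n = 0.224660.
Rearranging for μ₀: μ₀ = (μ_n·τ_n − τ_data·x̄)/τ₀ = (-13.2903·0.224660 − 0.198135·-12.7) / 0.026525 = -0.469484/0.026525 ≈ -17.7.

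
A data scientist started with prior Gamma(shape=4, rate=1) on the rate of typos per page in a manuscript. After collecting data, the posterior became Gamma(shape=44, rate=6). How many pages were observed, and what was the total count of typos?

n = 5 pages with total 40 typos

A Gamma(α, β) prior (rate parametrization) on a Poisson rate with n observations summing to S gives posterior Gamma(α+S, β+n).
Matching: Σxᵢ = 44 − 4 = 40 and n = 6 − 1 = 5.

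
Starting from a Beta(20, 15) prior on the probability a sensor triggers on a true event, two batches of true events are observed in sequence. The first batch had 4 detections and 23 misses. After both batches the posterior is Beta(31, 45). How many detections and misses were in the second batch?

Sequential conjugate updates are equivalent to a single update on the pooled data, so total successes = posterior α − prior α and total failures = posterior β − prior β.
Total across both batches: 31−20=11 detections, 45−15=30 misses.
Subtract the first batch: 11−4=7 detections and 30−23=7 misses.

7 detections and 7 misses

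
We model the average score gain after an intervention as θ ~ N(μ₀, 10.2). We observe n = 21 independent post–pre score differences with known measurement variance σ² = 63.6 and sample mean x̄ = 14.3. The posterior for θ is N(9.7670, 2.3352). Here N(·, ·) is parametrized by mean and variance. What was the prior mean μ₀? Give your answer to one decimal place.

The posterior mean is a precision-weighted average: μ_n = (τ₀μ₀ + τ_data·x̄)/(τ₀+τ_data), with τ₀=1/σ₀² and τ_data=n/σ².
Here τ₀ = 1/10.2 = 0.098039 and τ_data = 21/63.6 = 0.330189, so τ_n = 0.428228.
Rearranging for μ₀: μ₀ = (μ_n·τ_n − τ_data·x̄)/τ₀ = (9.7670·0.428228 − 0.330189·14.3) / 0.098039 = -0.539200/0.098039 ≈ -5.5.

μ₀ = -5.5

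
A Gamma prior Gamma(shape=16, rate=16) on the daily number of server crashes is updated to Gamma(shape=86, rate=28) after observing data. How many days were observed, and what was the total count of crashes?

Gamma–Poisson conjugacy: posterior shape = α + Σxᵢ, posterior rate = β + n.
Matching: Σxᵢ = 86 − 16 = 70 and n = 28 − 16 = 12.

n = 12 days with total 70 crashes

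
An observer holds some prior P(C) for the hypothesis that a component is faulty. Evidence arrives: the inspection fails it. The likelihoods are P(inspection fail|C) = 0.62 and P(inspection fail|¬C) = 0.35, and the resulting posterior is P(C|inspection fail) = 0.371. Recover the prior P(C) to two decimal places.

In odds form, posterior odds = prior odds × likelihood ratio, so prior odds = posterior odds ÷ LR.
Posterior odds = 0.371/(1−0.371) = 0.5898. LR = 0.62/0.35 = 1.7714.
Prior odds = 0.5898/1.7714 = 0.3330, so P(C) = 0.3330/(1+0.3330) ≈ 0.25.

P(C) = 0.25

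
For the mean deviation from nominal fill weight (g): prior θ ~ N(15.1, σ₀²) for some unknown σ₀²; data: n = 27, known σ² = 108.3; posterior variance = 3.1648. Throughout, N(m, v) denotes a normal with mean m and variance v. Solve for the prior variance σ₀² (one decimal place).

Posterior precision equals prior precision plus data precision: 1/σ_n² = 1/σ₀² + n/σ².
So 1/σ₀² = 1/3.1648 − 27/108.3 = 0.315976 − 0.249307 = 0.066669.
Hence σ₀² = 1/0.066669 ≈ 15.0.

σ₀² = 15.0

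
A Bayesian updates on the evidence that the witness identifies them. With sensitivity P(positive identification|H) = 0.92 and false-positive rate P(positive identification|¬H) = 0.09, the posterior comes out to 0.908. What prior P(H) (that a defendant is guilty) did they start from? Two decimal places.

In odds form, posterior odds = prior odds × likelihood ratio, so prior odds = posterior odds ÷ LR.
Posterior odds = 0.908/(1−0.908) = 9.8696. LR = 0.92/0.09 = 10.2222.
Prior odds = 9.8696/10.2222 = 0.9655, so P(H) = 0.9655/(1+0.9655) ≈ 0.49.

P(H) = 0.49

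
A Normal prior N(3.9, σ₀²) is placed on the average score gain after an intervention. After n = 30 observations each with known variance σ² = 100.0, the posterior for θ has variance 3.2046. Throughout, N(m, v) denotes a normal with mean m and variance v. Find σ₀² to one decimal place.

For the Normal–Normal model with known σ², precisions add: τ_n = τ₀ + n/σ².
So 1/σ₀² = 1/3.2046 − 30/100.0 = 0.312051 − 0.300000 = 0.012051.
Hence σ₀² = 1/0.012051 ≈ 83.0.

σ₀² = 83.0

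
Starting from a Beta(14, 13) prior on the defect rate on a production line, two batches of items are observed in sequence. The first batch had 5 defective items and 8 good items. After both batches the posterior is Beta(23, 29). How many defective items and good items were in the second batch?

4 defective items and 8 good items

Because Beta–binomial updating is additive in the counts, the combined data contributed (α_post−α_prior, β_post−β_prior) successes and failures.
Total across both batches: 23−14=9 defective items, 29−13=16 good items.
Subtract the first batch: 9−5=4 defective items and 16−8=8 good items.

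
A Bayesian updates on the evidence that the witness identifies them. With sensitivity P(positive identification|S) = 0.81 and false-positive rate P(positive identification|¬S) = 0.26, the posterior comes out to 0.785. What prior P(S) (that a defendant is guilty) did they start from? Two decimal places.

In odds form, posterior odds = prior odds × likelihood ratio, so prior odds = posterior odds ÷ LR.
Posterior odds = 0.785/(1−0.785) = 3.6512. LR = 0.81/0.26 = 3.1154.
Prior odds = 3.6512/3.1154 = 1.1720, so P(S) = 1.1720/(1+1.1720) ≈ 0.54.

P(S) = 0.54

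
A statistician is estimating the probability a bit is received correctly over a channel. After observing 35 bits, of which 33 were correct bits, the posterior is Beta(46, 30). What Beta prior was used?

Beta is conjugate to the binomial likelihood: posterior = Beta(a+s, b+f).
Subtract the data counts: 46−33=13, 30−2=28.

Beta(13, 28)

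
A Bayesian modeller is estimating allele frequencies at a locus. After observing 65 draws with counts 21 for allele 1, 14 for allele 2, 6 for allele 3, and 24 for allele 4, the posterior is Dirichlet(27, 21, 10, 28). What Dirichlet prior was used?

Dirichlet(6, 7, 4, 4)

For a Dirichlet(α) prior with multinomial counts c, the posterior is Dirichlet(α + c) componentwise.
Subtract each count from the matching posterior parameter: 27−21=6, 21−14=7, 10−6=4, 28−24=4.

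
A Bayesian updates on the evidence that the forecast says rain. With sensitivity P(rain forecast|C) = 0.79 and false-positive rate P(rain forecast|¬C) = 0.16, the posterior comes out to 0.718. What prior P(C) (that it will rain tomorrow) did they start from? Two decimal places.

P(C) = 0.34

Bayes' rule in odds form gives O(C|E) = O(C)·[P(E|C)/P(E|¬C)], hence O(C) = O(C|E)/LR.
Posterior odds = 0.718/(1−0.718) = 2.5461. LR = 0.79/0.16 = 4.9375.
Prior odds = 2.5461/4.9375 = 0.5157, so P(C) = 0.5157/(1+0.5157) ≈ 0.34.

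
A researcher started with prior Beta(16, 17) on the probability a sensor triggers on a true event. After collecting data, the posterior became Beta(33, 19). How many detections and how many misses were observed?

17 detections and 2 misses

Beta is conjugate to the binomial likelihood: posterior = Beta(α+s, β+f).
Match parameters: s=33−16=17, f=19−17=2.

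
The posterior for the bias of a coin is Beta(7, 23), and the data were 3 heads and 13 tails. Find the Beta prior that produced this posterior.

Beta(4, 10)

Beta is conjugate to the binomial likelihood: posterior = Beta(a+s, b+f).
Subtract the data counts: 7−3=4, 23−13=10.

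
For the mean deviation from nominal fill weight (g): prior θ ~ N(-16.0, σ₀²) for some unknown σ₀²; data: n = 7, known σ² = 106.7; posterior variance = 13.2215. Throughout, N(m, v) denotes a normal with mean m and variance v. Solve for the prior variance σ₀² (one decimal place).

σ₀² = 99.7

For the Normal–Normal model with known σ², precisions add: τ_n = τ₀ + n/σ².
So 1/σ₀² = 1/13.2215 − 7/106.7 = 0.075634 − 0.065604 = 0.010030.
Hence σ₀² = 1/0.010030 ≈ 99.7.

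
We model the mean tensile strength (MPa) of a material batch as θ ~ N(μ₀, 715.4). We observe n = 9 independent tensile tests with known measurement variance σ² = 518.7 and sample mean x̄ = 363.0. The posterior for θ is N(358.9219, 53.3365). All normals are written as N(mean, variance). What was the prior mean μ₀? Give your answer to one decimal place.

μ₀ = 308.3

With known observation variance, the Normal–Normal posterior has precision τ_n = τ₀ + n/σ² and mean μ_n = (τ₀μ₀ + (n/σ²)x̄)/τ_n.
Here τ₀ = 1/715.4 = 0.001398 and τ_data = 9/518.7 = 0.017351, so τ_n = 0.018749.
Rearranging for μ₀: μ₀ = (μ_n·τ_n − τ_data·x̄)/τ₀ = (358.9219·0.018749 − 0.017351·363.0) / 0.001398 = 0.431014/0.001398 ≈ 308.3.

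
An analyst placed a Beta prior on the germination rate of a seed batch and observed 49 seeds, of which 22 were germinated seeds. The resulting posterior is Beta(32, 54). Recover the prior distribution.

Beta(10, 27)

Beta is conjugate to the binomial likelihood: posterior = Beta(α+s, β+f).
So α = 32 − 22 = 10 and β = 54 − 27 = 27.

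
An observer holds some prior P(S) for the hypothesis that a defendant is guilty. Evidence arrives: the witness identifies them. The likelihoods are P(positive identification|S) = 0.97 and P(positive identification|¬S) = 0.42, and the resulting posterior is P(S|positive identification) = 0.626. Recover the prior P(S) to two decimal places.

P(S) = 0.42

Bayes' rule in odds form gives O(S|E) = O(S)·[P(E|S)/P(E|¬S)], hence O(S) = O(S|E)/LR.
Posterior odds = 0.626/(1−0.626) = 1.6738. LR = 0.97/0.42 = 2.3095.
Prior odds = 1.6738/2.3095 = 0.7247, so P(S) = 0.7247/(1+0.7247) ≈ 0.42.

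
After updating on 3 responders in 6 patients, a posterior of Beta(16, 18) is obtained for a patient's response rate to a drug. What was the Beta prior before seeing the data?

A Beta(α, β) prior with s successes and f failures in binomial data gives a Beta(α+s, β+f) posterior.
Subtract the data counts: 16−3=13, 18−3=15.

Beta(13, 15)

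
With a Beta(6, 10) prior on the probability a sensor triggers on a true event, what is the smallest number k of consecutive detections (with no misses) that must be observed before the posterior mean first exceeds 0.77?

k = 28

After k detections and 0 misses the posterior is Beta(6+k, 10), with mean (6+k)/(6+10+k).
Set (6+k)/(16+k) > 0.77 and solve: k > (0.77·16 − 6)/(1 − 0.77) = 27.478.
The smallest integer exceeding 27.478 is 28.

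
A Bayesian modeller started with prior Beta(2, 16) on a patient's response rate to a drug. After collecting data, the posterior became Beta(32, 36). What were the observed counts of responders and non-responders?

30 responders and 20 non-responders

A Beta(a, b) prior with s successes and f failures in binomial data gives a Beta(a+s, b+f) posterior.
So s = 32 − 2 = 30 and f = 36 − 16 = 20.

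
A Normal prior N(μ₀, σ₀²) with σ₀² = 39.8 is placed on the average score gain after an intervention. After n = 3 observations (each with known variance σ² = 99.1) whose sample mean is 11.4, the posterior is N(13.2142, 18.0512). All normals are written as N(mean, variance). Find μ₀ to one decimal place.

With known observation variance, the Normal–Normal posterior has precision τ_n = τ₀ + n/σ² and mean μ_n = (τ₀μ₀ + (n/σ²)x̄)/τ_n.
Here τ₀ = 1/39.8 = 0.025126 and τ_data = 3/99.1 = 0.030272, so τ_n = 0.055398.
Rearranging for μ₀: μ₀ = (μ_n·τ_n − τ_data·x̄)/τ₀ = (13.2142·0.055398 − 0.030272·11.4) / 0.025126 = 0.386939/0.025126 ≈ 15.4.

μ₀ = 15.4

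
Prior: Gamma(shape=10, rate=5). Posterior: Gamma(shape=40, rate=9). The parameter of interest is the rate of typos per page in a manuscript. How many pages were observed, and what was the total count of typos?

n = 4 pages with total 30 typos

A Gamma(α, β) prior (rate parametrization) on a Poisson rate with n observations summing to S gives posterior Gamma(α+S, β+n).
Matching: Σxᵢ = 40 − 10 = 30 and n = 9 − 5 = 4.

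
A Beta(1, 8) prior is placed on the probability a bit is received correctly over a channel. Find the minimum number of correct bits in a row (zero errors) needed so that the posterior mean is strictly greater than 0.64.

k = 14

After k correct bits and 0 errors the posterior is Beta(1+k, 8), with mean (1+k)/(1+8+k).
Set (1+k)/(9+k) > 0.64 and solve: k > (0.64·9 − 1)/(1 − 0.64) = 13.222.
The smallest integer exceeding 13.222 is 14.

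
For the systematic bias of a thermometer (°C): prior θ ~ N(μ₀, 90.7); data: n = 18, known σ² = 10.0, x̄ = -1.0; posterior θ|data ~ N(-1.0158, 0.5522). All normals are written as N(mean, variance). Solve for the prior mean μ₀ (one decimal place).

With known observation variance, the Normal–Normal posterior has precision τ_n = τ₀ + n/σ² and mean μ_n = (τ₀μ₀ + (n/σ²)x̄)/τ_n.
Here τ₀ = 1/90.7 = 0.011025 and τ_data = 18/10.0 = 1.800000, so τ_n = 1.811025.
Rearranging for μ₀: μ₀ = (μ_n·τ_n − τ_data·x̄)/τ₀ = (-1.0158·1.811025 − 1.800000·-1.0) / 0.011025 = -0.039639/0.011025 ≈ -3.6.

μ₀ = -3.6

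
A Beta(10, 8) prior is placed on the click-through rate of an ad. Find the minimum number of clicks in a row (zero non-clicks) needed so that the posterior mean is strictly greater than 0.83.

After k clicks and 0 non-clicks the posterior is Beta(10+k, 8), with mean (10+k)/(10+8+k).
Set (10+k)/(18+k) > 0.83 and solve: k > (0.83·18 − 10)/(1 − 0.83) = 29.059.
The smallest integer exceeding 29.059 is 30, and checking k=30: (40)/(48) = 0.8333 > 0.83.

k = 30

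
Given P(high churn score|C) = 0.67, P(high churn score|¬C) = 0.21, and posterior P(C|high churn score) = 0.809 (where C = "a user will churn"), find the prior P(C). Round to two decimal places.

P(C) = 0.57

In odds form, posterior odds = prior odds × likelihood ratio, so prior odds = posterior odds ÷ LR.
Posterior odds = 0.809/(1−0.809) = 4.2356. LR = 0.67/0.21 = 3.1905.
Prior odds = 4.2356/3.1905 = 1.3276, so P(C) = 1.3276/(1+1.3276) ≈ 0.57.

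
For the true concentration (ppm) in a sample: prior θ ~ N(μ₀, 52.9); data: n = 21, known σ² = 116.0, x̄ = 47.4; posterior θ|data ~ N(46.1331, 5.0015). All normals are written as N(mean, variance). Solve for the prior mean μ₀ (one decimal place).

The posterior mean is a precision-weighted average: μ_n = (τ₀μ₀ + τ_data·x̄)/(τ₀+τ_data), with τ₀=1/σ₀² and τ_data=n/σ².
Here τ₀ = 1/52.9 = 0.018904 and τ_data = 21/116.0 = 0.181034, so τ_n = 0.199938.
Rearranging for μ₀: μ₀ = (μ_n·τ_n − τ_data·x̄)/τ₀ = (46.1331·0.199938 − 0.181034·47.4) / 0.018904 = 0.642748/0.018904 ≈ 34.0.

μ₀ = 34.0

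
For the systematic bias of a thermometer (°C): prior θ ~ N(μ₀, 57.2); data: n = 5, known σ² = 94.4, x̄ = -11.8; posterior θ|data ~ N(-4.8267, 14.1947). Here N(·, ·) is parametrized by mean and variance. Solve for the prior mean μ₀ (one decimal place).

μ₀ = 16.3

With known observation variance, the Normal–Normal posterior has precision τ_n = τ₀ + n/σ² and mean μ_n = (τ₀μ₀ + (n/σ²)x̄)/τ_n.
Here τ₀ = 1/57.2 = 0.017483 and τ_data = 5/94.4 = 0.052966, so τ_n = 0.070449.
Rearranging for μ₀: μ₀ = (μ_n·τ_n − τ_data·x̄)/τ₀ = (-4.8267·0.070449 − 0.052966·-11.8) / 0.017483 = 0.284963/0.017483 ≈ 16.3.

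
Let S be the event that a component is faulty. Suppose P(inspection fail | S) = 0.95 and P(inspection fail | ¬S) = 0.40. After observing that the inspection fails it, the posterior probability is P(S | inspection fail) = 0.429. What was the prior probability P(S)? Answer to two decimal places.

Bayes' rule in odds form gives O(S|E) = O(S)·[P(E|S)/P(E|¬S)], hence O(S) = O(S|E)/LR.
Posterior odds = 0.429/(1−0.429) = 0.7513. LR = 0.95/0.40 = 2.3750.
Prior odds = 0.7513/2.3750 = 0.3163, so P(S) = 0.3163/(1+0.3163) ≈ 0.24.

P(S) = 0.24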